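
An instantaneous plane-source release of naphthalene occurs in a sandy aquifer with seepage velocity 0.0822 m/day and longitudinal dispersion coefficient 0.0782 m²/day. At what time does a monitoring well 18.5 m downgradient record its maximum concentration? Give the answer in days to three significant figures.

214 days

For the 1D instantaneous-source solution, setting ∂C/∂t = 0 at fixed x gives v²t² + 2Dt − x² = 0, so t = (√(D² + v²x²) − D)/v².
√(D² + v²x²) = √(0.0782² + 0.0822² × 18.5²) = 1.523; v² = 0.00675684.
t = (1.523 − 0.0782)/0.00675684 = 214 days (vs. the pure-advection estimate x/v = 225 d).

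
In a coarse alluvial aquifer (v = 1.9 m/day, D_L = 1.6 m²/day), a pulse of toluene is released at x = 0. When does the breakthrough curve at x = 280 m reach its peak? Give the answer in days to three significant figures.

147 days

For the 1D instantaneous-source solution, setting ∂C/∂t = 0 at fixed x gives v²t² + 2Dt − x² = 0, so t = (√(D² + v²x²) − D)/v².
√(D² + v²x²) = √(1.6² + 1.9² × 280²) = 532.0; v² = 3.61.
t = (532.0 − 1.6)/3.61 = 147 days (vs. the pure-advection estimate x/v = 147 d).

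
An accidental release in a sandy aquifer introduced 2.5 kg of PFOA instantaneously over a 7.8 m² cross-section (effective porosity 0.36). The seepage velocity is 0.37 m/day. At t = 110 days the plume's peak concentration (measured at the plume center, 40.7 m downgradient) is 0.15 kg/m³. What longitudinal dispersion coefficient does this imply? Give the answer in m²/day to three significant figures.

0.0255 m²/day

At the plume center C_max = M/(n_e·A·√(4πDt)), so D = M²/(4πt·(n_e·A·C_max)²).
n_e·A·C_max = 0.36 × 7.8 × 0.15 = 0.4212 kg/m.
D = 2.5²/(4π × 110 × 0.4212²) = 0.0255 m²/day.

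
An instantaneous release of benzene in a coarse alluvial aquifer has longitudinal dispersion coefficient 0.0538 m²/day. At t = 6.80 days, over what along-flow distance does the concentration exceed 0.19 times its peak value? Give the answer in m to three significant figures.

3.12 m

The plume is Gaussian with σ = √(2Dt) = √(2 × 0.0538 × 6.80) = 0.8554 m.
C/C_peak = exp(−Δx²/(2σ²)) = 0.19 ⇒ Δx = σ·√(−2 ln 0.19) = 0.8554 × 1.822 = 1.559 m.
Width = 2Δx = 3.12 m.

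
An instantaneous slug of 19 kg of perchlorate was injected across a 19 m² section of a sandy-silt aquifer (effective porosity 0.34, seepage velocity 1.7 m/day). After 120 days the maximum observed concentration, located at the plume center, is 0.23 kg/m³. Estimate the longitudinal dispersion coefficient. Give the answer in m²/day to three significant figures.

At the plume center C_max = M/(n_e·A·√(4πDt)), so D = M²/(4πt·(n_e·A·C_max)²).
n_e·A·C_max = 0.34 × 19 × 0.23 = 1.486 kg/m.
D = 19²/(4π × 120 × 1.486²) = 0.108 m²/day.

0.108 m²/day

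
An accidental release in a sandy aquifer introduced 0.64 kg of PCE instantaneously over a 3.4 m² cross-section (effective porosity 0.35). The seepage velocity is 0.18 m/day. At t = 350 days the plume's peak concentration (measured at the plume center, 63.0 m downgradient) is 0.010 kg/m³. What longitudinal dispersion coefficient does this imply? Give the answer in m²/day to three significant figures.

0.658 m²/day

At the plume center C_max = M/(n_e·A·√(4πDt)), so D = M²/(4πt·(n_e·A·C_max)²).
n_e·A·C_max = 0.35 × 3.4 × 0.010 = 0.01190 kg/m.
D = 0.64²/(4π × 350 × 0.01190²) = 0.658 m²/day.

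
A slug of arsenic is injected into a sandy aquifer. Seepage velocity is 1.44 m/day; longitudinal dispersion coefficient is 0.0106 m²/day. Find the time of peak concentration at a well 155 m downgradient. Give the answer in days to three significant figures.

108 days

For the 1D instantaneous-source solution, setting ∂C/∂t = 0 at fixed x gives v²t² + 2Dt − x² = 0, so t = (√(D² + v²x²) − D)/v².
√(D² + v²x²) = √(0.0106² + 1.44² × 155²) = 223.2; v² = 2.0736.
t = (223.2 − 0.0106)/2.0736 = 108 days (vs. the pure-advection estimate x/v = 108 d).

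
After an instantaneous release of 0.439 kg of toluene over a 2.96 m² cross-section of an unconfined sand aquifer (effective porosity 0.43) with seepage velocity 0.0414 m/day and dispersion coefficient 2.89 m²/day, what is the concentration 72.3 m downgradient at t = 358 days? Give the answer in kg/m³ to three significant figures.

0.00136 kg/m³

For an instantaneous plane source, C(x,t) = M/(n_e·A·√(4πDt)) · exp(−(x−vt)²/(4Dt)), with n_e·A the pore (flow) area.
Plume center vt = 0.0414 × 358 = 14.8212 m, so the well at 72.3 m is 57.4788 m downgradient of the peak.
√(4πDt) = 114.0 m, giving peak height M/(n_e·A·√(4πDt)) = 0.439/(0.43 × 2.96 × 114.0) = 0.003026 kg/m³.
(x−vt)²/(4Dt) = (57.4788)²/(4 × 2.89 × 358) = 0.7983; exp(−0.7983) = 0.4501.
C = 0.003026 × 0.4501 = 0.00136 kg/m³.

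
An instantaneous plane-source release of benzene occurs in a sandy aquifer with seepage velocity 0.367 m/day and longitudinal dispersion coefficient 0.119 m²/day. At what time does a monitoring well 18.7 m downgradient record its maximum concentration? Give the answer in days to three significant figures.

For the 1D instantaneous-source solution, setting ∂C/∂t = 0 at fixed x gives v²t² + 2Dt − x² = 0, so t = (√(D² + v²x²) − D)/v².
√(D² + v²x²) = √(0.119² + 0.367² × 18.7²) = 6.864; v² = 0.134689.
t = (6.864 − 0.119)/0.134689 = 50.1 days (vs. the pure-advection estimate x/v = 51.0 d).

50.1 days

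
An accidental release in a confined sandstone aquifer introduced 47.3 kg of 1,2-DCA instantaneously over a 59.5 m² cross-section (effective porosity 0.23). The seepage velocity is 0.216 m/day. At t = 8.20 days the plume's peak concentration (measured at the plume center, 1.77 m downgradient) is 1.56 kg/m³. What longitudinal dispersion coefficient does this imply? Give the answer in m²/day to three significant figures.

0.0476 m²/day

At the plume center C_max = M/(n_e·A·√(4πDt)), so D = M²/(4πt·(n_e·A·C_max)²).
n_e·A·C_max = 0.23 × 59.5 × 1.56 = 21.35 kg/m.
D = 47.3²/(4π × 8.20 × 21.35²) = 0.0476 m²/day.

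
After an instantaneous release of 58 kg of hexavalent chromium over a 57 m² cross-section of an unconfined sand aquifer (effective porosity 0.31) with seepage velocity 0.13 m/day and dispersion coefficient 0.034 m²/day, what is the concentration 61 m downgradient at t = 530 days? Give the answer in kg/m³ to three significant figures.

0.0918 kg/m³

For an instantaneous plane source, C(x,t) = M/(n_e·A·√(4πDt)) · exp(−(x−vt)²/(4Dt)), with n_e·A the pore (flow) area.
Plume center vt = 0.13 × 530 = 68.9 m, so the well at 61 m is 7.9 m upgradient of the peak.
√(4πDt) = 15.05 m, giving peak height M/(n_e·A·√(4πDt)) = 58/(0.31 × 57 × 15.05) = 0.2181 kg/m³.
(x−vt)²/(4Dt) = (-7.9)²/(4 × 0.034 × 530) = 0.8658; exp(−0.8658) = 0.4207.
C = 0.2181 × 0.4207 = 0.0918 kg/m³.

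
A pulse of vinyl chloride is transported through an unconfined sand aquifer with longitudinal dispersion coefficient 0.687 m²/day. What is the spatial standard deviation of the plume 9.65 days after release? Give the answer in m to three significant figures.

Dispersive spreading gives a Gaussian with σ² = 2Dt; advection only shifts the center.
σ = √(2 × 0.687 × 9.65) = 3.64 m.

3.64 m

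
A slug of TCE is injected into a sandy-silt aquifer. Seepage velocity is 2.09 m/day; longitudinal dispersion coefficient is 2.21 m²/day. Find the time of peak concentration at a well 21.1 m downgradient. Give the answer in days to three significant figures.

9.60 days

For the 1D instantaneous-source solution, setting ∂C/∂t = 0 at fixed x gives v²t² + 2Dt − x² = 0, so t = (√(D² + v²x²) − D)/v².
√(D² + v²x²) = √(2.21² + 2.09² × 21.1²) = 44.15; v² = 4.3681.
t = (44.15 − 2.21)/4.3681 = 9.60 days (vs. the pure-advection estimate x/v = 10.1 d).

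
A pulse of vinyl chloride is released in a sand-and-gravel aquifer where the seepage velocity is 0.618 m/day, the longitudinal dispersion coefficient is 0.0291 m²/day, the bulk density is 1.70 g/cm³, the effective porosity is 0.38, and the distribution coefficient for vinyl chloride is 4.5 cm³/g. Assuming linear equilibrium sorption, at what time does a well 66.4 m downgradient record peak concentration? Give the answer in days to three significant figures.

Retardation factor R = 1 + ρ_b·K_d/n = 1 + 1.70 × 4.5/0.38 = 21.13.
Sorption retards both mechanisms: v_R = v/R = 0.02925 m/day, D_R = D/R = 0.001377 m²/day.
Peak time from v_R²t² + 2D_R t − x² = 0: t = (√(D_R² + v_R²x²) − D_R)/v_R².
√(D_R² + v_R²x²) = √(0.001377² + 0.02925² × 66.4²) = 1.942; v_R² = 0.0008556.
t = (1.942 − 0.001377)/0.0008556 = 2270 days.

2270 days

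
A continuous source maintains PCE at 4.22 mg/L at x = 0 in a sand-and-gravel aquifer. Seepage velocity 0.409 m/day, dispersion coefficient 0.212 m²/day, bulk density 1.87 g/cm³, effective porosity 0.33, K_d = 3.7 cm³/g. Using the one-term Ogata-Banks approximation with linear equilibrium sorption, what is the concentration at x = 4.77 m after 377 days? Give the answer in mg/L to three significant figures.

Retardation factor R = 1 + ρ_b·K_d/n = 1 + 1.87 × 3.7/0.33 = 21.97.
Sorption retards both mechanisms: v_R = v/R = 0.01862 m/day, D_R = D/R = 0.009650 m²/day.
v_R·t = 0.01862 × 377 = 7.01974 m; 2√(D_R t) = 3.815 m; argument = (4.77 − 7.01974)/3.815 = -0.5897.
C = C₀ × ½·erfc(-0.5897) = 4.22 × 0.7978 = 3.37 mg/L.

3.37 mg/L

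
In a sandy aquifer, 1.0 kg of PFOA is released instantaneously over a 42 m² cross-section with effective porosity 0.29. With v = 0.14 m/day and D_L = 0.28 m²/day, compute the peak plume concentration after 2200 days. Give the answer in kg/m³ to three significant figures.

The peak of an instantaneous 1D plume sits at x = vt; there the Gaussian factor is 1 and C_max = M/(n_e·A·√(4πDt)), where n_e·A is the pore area the mass is dissolved in.
√(4πDt) = √(4π × 0.28 × 2200) = 87.98 m, so C_max = 1.0/(0.29 × 42 × 87.98) = 0.000933 kg/m³.

0.000933 kg/m³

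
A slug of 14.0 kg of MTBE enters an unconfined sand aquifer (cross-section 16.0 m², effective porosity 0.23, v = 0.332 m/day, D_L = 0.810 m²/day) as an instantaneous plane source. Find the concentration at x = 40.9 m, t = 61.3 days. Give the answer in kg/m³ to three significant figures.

0.0182 kg/m³

For an instantaneous plane source, C(x,t) = M/(n_e·A·√(4πDt)) · exp(−(x−vt)²/(4Dt)), with n_e·A the pore (flow) area.
Plume center vt = 0.332 × 61.3 = 20.3516 m, so the well at 40.9 m is 20.5484 m downgradient of the peak.
√(4πDt) = 24.98 m, giving peak height M/(n_e·A·√(4πDt)) = 14.0/(0.23 × 16.0 × 24.98) = 0.1523 kg/m³.
(x−vt)²/(4Dt) = (20.5484)²/(4 × 0.810 × 61.3) = 2.126; exp(−2.126) = 0.1193.
C = 0.1523 × 0.1193 = 0.0182 kg/m³.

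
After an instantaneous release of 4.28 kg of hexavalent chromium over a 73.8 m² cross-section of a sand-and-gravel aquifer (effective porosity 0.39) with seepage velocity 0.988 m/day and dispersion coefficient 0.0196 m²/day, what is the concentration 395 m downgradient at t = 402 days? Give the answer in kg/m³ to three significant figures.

For an instantaneous plane source, C(x,t) = M/(n_e·A·√(4πDt)) · exp(−(x−vt)²/(4Dt)), with n_e·A the pore (flow) area.
Plume center vt = 0.988 × 402 = 397.176 m, so the well at 395 m is 2.176 m upgradient of the peak.
√(4πDt) = 9.951 m, giving peak height M/(n_e·A·√(4πDt)) = 4.28/(0.39 × 73.8 × 9.951) = 0.01494 kg/m³.
(x−vt)²/(4Dt) = (-2.176)²/(4 × 0.0196 × 402) = 0.1502; exp(−0.1502) = 0.8605.
C = 0.01494 × 0.8605 = 0.0129 kg/m³.

0.0129 kg/m³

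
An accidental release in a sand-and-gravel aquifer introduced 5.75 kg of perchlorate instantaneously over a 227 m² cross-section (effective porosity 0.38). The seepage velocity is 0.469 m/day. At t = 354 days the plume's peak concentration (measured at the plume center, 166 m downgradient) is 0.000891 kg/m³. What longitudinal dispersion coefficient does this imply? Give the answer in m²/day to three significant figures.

1.26 m²/day

At the plume center C_max = M/(n_e·A·√(4πDt)), so D = M²/(4πt·(n_e·A·C_max)²).
n_e·A·C_max = 0.38 × 227 × 0.000891 = 0.07686 kg/m.
D = 5.75²/(4π × 354 × 0.07686²) = 1.26 m²/day.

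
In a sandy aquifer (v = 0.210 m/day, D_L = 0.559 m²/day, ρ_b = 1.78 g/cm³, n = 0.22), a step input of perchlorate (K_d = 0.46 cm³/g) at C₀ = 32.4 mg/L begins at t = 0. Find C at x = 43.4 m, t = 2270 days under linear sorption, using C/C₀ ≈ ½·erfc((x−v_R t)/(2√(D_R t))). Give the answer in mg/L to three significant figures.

Retardation factor R = 1 + ρ_b·K_d/n = 1 + 1.78 × 0.46/0.22 = 4.722.
Sorption retards both mechanisms: v_R = v/R = 0.04447 m/day, D_R = D/R = 0.1184 m²/day.
v_R·t = 0.04447 × 2270 = 100.9469 m; 2√(D_R t) = 32.79 m; argument = (43.4 − 100.9469)/32.79 = -1.755.
C = C₀ × ½·erfc(-1.755) = 32.4 × 0.9935 = 32.2 mg/L.

32.2 mg/L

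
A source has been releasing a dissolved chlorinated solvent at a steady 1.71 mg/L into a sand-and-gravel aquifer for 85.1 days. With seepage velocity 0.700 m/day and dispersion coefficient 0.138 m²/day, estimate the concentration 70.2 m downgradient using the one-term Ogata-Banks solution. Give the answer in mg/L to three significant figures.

0.0242 mg/L

For a continuous step input, C/C₀ ≈ ½·erfc((x−vt)/(2√(Dt))).
vt = 0.700 × 85.1 = 59.57 m and 2√(Dt) = 2√(0.138 × 85.1) = 6.854 m.
Argument (x−vt)/(2√(Dt)) = (70.2 − 59.57)/6.854 = 1.551; ½·erfc(1.551) = 0.01414.
C = 1.71 × 0.01414 = 0.0242 mg/L.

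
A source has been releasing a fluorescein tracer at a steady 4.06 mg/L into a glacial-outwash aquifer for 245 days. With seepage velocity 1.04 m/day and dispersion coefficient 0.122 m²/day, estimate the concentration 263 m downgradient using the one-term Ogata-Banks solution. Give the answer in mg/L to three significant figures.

For a continuous step input, C/C₀ ≈ ½·erfc((x−vt)/(2√(Dt))).
vt = 1.04 × 245 = 254.8 m and 2√(Dt) = 2√(0.122 × 245) = 10.93 m.
Argument (x−vt)/(2√(Dt)) = (263 − 254.8)/10.93 = 0.7502; ½·erfc(0.7502) = 0.1444.
C = 4.06 × 0.1444 = 0.586 mg/L.

0.586 mg/L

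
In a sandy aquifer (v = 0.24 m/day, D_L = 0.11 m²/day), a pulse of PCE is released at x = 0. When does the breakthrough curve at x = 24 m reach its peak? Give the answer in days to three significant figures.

98.1 days

For the 1D instantaneous-source solution, setting ∂C/∂t = 0 at fixed x gives v²t² + 2Dt − x² = 0, so t = (√(D² + v²x²) − D)/v².
√(D² + v²x²) = √(0.11² + 0.24² × 24²) = 5.761; v² = 0.0576.
t = (5.761 − 0.11)/0.0576 = 98.1 days (vs. the pure-advection estimate x/v = 100 d).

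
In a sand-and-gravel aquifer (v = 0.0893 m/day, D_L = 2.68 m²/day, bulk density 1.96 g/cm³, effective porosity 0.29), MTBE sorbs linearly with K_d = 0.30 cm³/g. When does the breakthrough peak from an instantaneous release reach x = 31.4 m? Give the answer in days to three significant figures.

455 days

Retardation factor R = 1 + ρ_b·K_d/n = 1 + 1.96 × 0.30/0.29 = 3.028.
Sorption retards both mechanisms: v_R = v/R = 0.02949 m/day, D_R = D/R = 0.8851 m²/day.
Peak time from v_R²t² + 2D_R t − x² = 0: t = (√(D_R² + v_R²x²) − D_R)/v_R².
√(D_R² + v_R²x²) = √(0.8851² + 0.02949² × 31.4²) = 1.281; v_R² = 0.0008697.
t = (1.281 − 0.8851)/0.0008697 = 455 days.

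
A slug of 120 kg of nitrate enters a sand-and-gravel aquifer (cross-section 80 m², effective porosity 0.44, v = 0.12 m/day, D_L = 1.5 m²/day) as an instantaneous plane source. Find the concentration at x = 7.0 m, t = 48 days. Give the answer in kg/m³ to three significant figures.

For an instantaneous plane source, C(x,t) = M/(n_e·A·√(4πDt)) · exp(−(x−vt)²/(4Dt)), with n_e·A the pore (flow) area.
Plume center vt = 0.12 × 48 = 5.76 m, so the well at 7.0 m is 1.24 m downgradient of the peak.
√(4πDt) = 30.08 m, giving peak height M/(n_e·A·√(4πDt)) = 120/(0.44 × 80 × 30.08) = 0.1133 kg/m³.
(x−vt)²/(4Dt) = (1.24)²/(4 × 1.5 × 48) = 0.005339; exp(−0.005339) = 0.9947.
C = 0.1133 × 0.9947 = 0.113 kg/m³.

0.113 kg/m³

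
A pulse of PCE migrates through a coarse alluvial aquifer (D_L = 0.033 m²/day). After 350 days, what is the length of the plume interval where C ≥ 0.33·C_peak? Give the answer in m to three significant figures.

The plume is Gaussian with σ = √(2Dt) = √(2 × 0.033 × 350) = 4.806 m.
C/C_peak = exp(−Δx²/(2σ²)) = 0.33 ⇒ Δx = σ·√(−2 ln 0.33) = 4.806 × 1.489 = 7.156 m.
Width = 2Δx = 14.3 m.

14.3 m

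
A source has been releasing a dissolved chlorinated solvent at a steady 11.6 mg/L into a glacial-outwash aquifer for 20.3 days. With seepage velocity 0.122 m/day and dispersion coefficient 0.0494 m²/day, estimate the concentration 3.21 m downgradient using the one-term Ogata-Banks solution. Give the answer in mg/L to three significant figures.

For a continuous step input, C/C₀ ≈ ½·erfc((x−vt)/(2√(Dt))).
vt = 0.122 × 20.3 = 2.4766 m and 2√(Dt) = 2√(0.0494 × 20.3) = 2.003 m.
Argument (x−vt)/(2√(Dt)) = (3.21 − 2.4766)/2.003 = 0.3662; ½·erfc(0.3662) = 0.3023.
C = 11.6 × 0.3023 = 3.51 mg/L.

3.51 mg/L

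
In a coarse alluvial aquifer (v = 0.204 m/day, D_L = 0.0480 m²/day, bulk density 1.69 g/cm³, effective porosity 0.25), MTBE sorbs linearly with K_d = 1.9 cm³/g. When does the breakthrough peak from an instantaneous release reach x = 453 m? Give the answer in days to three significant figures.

Retardation factor R = 1 + ρ_b·K_d/n = 1 + 1.69 × 1.9/0.25 = 13.84.
Sorption retards both mechanisms: v_R = v/R = 0.01474 m/day, D_R = D/R = 0.003468 m²/day.
Peak time from v_R²t² + 2D_R t − x² = 0: t = (√(D_R² + v_R²x²) − D_R)/v_R².
√(D_R² + v_R²x²) = √(0.003468² + 0.01474² × 453²) = 6.677; v_R² = 0.0002173.
t = (6.677 − 0.003468)/0.0002173 = 30700 days.

30700 days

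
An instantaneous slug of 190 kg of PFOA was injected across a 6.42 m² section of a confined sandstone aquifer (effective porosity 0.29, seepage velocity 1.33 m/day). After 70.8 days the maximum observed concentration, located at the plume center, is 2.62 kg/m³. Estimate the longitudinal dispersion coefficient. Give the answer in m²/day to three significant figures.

At the plume center C_max = M/(n_e·A·√(4πDt)), so D = M²/(4πt·(n_e·A·C_max)²).
n_e·A·C_max = 0.29 × 6.42 × 2.62 = 4.878 kg/m.
D = 190²/(4π × 70.8 × 4.878²) = 1.71 m²/day.

1.71 m²/day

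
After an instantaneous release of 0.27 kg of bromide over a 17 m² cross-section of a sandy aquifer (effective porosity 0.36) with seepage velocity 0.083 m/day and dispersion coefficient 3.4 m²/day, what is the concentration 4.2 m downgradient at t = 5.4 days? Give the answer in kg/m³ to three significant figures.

For an instantaneous plane source, C(x,t) = M/(n_e·A·√(4πDt)) · exp(−(x−vt)²/(4Dt)), with n_e·A the pore (flow) area.
Plume center vt = 0.083 × 5.4 = 0.4482 m, so the well at 4.2 m is 3.7518 m downgradient of the peak.
√(4πDt) = 15.19 m, giving peak height M/(n_e·A·√(4πDt)) = 0.27/(0.36 × 17 × 15.19) = 0.002904 kg/m³.
(x−vt)²/(4Dt) = (3.7518)²/(4 × 3.4 × 5.4) = 0.1917; exp(−0.1917) = 0.8256.
C = 0.002904 × 0.8256 = 0.00240 kg/m³.

0.00240 kg/m³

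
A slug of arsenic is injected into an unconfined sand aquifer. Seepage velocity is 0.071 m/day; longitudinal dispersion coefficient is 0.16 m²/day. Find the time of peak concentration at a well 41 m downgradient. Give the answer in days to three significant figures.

For the 1D instantaneous-source solution, setting ∂C/∂t = 0 at fixed x gives v²t² + 2Dt − x² = 0, so t = (√(D² + v²x²) − D)/v².
√(D² + v²x²) = √(0.16² + 0.071² × 41²) = 2.915; v² = 0.005041.
t = (2.915 − 0.16)/0.005041 = 547 days (vs. the pure-advection estimate x/v = 577 d).

547 days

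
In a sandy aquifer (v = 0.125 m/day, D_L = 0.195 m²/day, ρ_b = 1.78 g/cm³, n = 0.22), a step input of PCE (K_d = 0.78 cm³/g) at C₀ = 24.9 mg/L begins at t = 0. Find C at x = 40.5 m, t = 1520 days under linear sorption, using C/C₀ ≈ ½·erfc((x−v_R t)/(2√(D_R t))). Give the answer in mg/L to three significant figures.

Retardation factor R = 1 + ρ_b·K_d/n = 1 + 1.78 × 0.78/0.22 = 7.311.
Sorption retards both mechanisms: v_R = v/R = 0.01710 m/day, D_R = D/R = 0.02667 m²/day.
v_R·t = 0.01710 × 1520 = 25.992 m; 2√(D_R t) = 12.73 m; argument = (40.5 − 25.992)/12.73 = 1.140.
C = C₀ × ½·erfc(1.140) = 24.9 × 0.05346 = 1.33 mg/L.

1.33 mg/L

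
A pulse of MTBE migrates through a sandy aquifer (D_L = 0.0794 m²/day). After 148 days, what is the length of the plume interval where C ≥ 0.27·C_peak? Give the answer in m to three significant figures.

The plume is Gaussian with σ = √(2Dt) = √(2 × 0.0794 × 148) = 4.848 m.
C/C_peak = exp(−Δx²/(2σ²)) = 0.27 ⇒ Δx = σ·√(−2 ln 0.27) = 4.848 × 1.618 = 7.844 m.
Width = 2Δx = 15.7 m.

15.7 m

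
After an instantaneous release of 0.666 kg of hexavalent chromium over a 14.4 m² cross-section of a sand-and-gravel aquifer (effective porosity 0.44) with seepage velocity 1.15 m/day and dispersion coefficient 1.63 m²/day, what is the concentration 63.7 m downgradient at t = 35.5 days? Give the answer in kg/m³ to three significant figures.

0.000406 kg/m³

For an instantaneous plane source, C(x,t) = M/(n_e·A·√(4πDt)) · exp(−(x−vt)²/(4Dt)), with n_e·A the pore (flow) area.
Plume center vt = 1.15 × 35.5 = 40.825 m, so the well at 63.7 m is 22.875 m downgradient of the peak.
√(4πDt) = 26.97 m, giving peak height M/(n_e·A·√(4πDt)) = 0.666/(0.44 × 14.4 × 26.97) = 0.003897 kg/m³.
(x−vt)²/(4Dt) = (22.875)²/(4 × 1.63 × 35.5) = 2.261; exp(−2.261) = 0.1042.
C = 0.003897 × 0.1042 = 0.000406 kg/m³.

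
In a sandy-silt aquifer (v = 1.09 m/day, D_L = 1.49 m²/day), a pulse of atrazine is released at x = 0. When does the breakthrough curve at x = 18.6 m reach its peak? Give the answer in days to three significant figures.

For the 1D instantaneous-source solution, setting ∂C/∂t = 0 at fixed x gives v²t² + 2Dt − x² = 0, so t = (√(D² + v²x²) − D)/v².
√(D² + v²x²) = √(1.49² + 1.09² × 18.6²) = 20.33; v² = 1.1881.
t = (20.33 − 1.49)/1.1881 = 15.9 days (vs. the pure-advection estimate x/v = 17.1 d).

15.9 days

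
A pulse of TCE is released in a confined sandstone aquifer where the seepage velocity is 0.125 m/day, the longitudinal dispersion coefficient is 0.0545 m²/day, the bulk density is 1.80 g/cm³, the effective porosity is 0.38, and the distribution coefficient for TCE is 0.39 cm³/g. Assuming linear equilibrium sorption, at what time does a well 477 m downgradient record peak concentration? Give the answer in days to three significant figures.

10900 days

Retardation factor R = 1 + ρ_b·K_d/n = 1 + 1.80 × 0.39/0.38 = 2.847.
Sorption retards both mechanisms: v_R = v/R = 0.04391 m/day, D_R = D/R = 0.01914 m²/day.
Peak time from v_R²t² + 2D_R t − x² = 0: t = (√(D_R² + v_R²x²) − D_R)/v_R².
√(D_R² + v_R²x²) = √(0.01914² + 0.04391² × 477²) = 20.95; v_R² = 0.001928.
t = (20.95 − 0.01914)/0.001928 = 10900 days.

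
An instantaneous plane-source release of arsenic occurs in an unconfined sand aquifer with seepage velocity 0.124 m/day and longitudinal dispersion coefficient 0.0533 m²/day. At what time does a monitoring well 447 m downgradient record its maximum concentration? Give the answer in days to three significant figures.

For the 1D instantaneous-source solution, setting ∂C/∂t = 0 at fixed x gives v²t² + 2Dt − x² = 0, so t = (√(D² + v²x²) − D)/v².
√(D² + v²x²) = √(0.0533² + 0.124² × 447²) = 55.43; v² = 0.015376.
t = (55.43 − 0.0533)/0.015376 = 3600 days (vs. the pure-advection estimate x/v = 3600 d).

3600 days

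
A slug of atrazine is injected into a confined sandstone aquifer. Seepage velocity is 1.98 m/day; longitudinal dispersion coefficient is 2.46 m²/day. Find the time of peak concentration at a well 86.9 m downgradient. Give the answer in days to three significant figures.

43.3 days

For the 1D instantaneous-source solution, setting ∂C/∂t = 0 at fixed x gives v²t² + 2Dt − x² = 0, so t = (√(D² + v²x²) − D)/v².
√(D² + v²x²) = √(2.46² + 1.98² × 86.9²) = 172.1; v² = 3.9204.
t = (172.1 − 2.46)/3.9204 = 43.3 days (vs. the pure-advection estimate x/v = 43.9 d).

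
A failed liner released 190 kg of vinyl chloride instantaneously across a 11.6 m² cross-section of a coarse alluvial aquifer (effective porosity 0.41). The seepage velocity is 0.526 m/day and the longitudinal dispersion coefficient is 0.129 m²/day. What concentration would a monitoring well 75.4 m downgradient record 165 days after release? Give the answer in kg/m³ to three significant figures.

For an instantaneous plane source, C(x,t) = M/(n_e·A·√(4πDt)) · exp(−(x−vt)²/(4Dt)), with n_e·A the pore (flow) area.
Plume center vt = 0.526 × 165 = 86.79 m, so the well at 75.4 m is 11.39 m upgradient of the peak.
√(4πDt) = 16.35 m, giving peak height M/(n_e·A·√(4πDt)) = 190/(0.41 × 11.6 × 16.35) = 2.443 kg/m³.
(x−vt)²/(4Dt) = (-11.39)²/(4 × 0.129 × 165) = 1.524; exp(−1.524) = 0.2178.
C = 2.443 × 0.2178 = 0.532 kg/m³.

0.532 kg/m³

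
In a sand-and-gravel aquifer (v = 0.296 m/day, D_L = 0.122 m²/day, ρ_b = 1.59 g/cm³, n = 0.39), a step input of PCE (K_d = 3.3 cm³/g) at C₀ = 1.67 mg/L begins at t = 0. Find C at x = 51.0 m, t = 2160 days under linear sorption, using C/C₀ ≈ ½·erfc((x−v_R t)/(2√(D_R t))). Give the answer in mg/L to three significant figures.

0.219 mg/L

Retardation factor R = 1 + ρ_b·K_d/n = 1 + 1.59 × 3.3/0.39 = 14.45.
Sorption retards both mechanisms: v_R = v/R = 0.02048 m/day, D_R = D/R = 0.008443 m²/day.
v_R·t = 0.02048 × 2160 = 44.2368 m; 2√(D_R t) = 8.541 m; argument = (51.0 − 44.2368)/8.541 = 0.7919.
C = C₀ × ½·erfc(0.7919) = 1.67 × 0.1314 = 0.219 mg/L.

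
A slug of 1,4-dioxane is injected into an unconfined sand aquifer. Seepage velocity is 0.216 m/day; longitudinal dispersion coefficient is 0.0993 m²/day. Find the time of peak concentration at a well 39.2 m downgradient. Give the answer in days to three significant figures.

For the 1D instantaneous-source solution, setting ∂C/∂t = 0 at fixed x gives v²t² + 2Dt − x² = 0, so t = (√(D² + v²x²) − D)/v².
√(D² + v²x²) = √(0.0993² + 0.216² × 39.2²) = 8.468; v² = 0.046656.
t = (8.468 − 0.0993)/0.046656 = 179 days (vs. the pure-advection estimate x/v = 181 d).

179 days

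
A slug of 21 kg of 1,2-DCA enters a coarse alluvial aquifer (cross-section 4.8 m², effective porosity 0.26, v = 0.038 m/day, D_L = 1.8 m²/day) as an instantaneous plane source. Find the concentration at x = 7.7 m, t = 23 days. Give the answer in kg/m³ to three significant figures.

For an instantaneous plane source, C(x,t) = M/(n_e·A·√(4πDt)) · exp(−(x−vt)²/(4Dt)), with n_e·A the pore (flow) area.
Plume center vt = 0.038 × 23 = 0.874 m, so the well at 7.7 m is 6.826 m downgradient of the peak.
√(4πDt) = 22.81 m, giving peak height M/(n_e·A·√(4πDt)) = 21/(0.26 × 4.8 × 22.81) = 0.7377 kg/m³.
(x−vt)²/(4Dt) = (6.826)²/(4 × 1.8 × 23) = 0.2814; exp(−0.2814) = 0.7547.
C = 0.7377 × 0.7547 = 0.557 kg/m³.

0.557 kg/m³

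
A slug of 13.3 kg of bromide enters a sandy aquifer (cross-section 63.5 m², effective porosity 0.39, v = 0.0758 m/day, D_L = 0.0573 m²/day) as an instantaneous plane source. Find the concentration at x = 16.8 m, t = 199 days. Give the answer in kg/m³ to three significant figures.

0.0421 kg/m³

For an instantaneous plane source, C(x,t) = M/(n_e·A·√(4πDt)) · exp(−(x−vt)²/(4Dt)), with n_e·A the pore (flow) area.
Plume center vt = 0.0758 × 199 = 15.0842 m, so the well at 16.8 m is 1.7158 m downgradient of the peak.
√(4πDt) = 11.97 m, giving peak height M/(n_e·A·√(4πDt)) = 13.3/(0.39 × 63.5 × 11.97) = 0.04487 kg/m³.
(x−vt)²/(4Dt) = (1.7158)²/(4 × 0.0573 × 199) = 0.06455; exp(−0.06455) = 0.9375.
C = 0.04487 × 0.9375 = 0.0421 kg/m³.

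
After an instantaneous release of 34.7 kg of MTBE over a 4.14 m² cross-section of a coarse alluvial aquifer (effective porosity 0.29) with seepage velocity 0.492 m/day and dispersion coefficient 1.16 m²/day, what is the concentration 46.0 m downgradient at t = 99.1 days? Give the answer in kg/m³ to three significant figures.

For an instantaneous plane source, C(x,t) = M/(n_e·A·√(4πDt)) · exp(−(x−vt)²/(4Dt)), with n_e·A the pore (flow) area.
Plume center vt = 0.492 × 99.1 = 48.7572 m, so the well at 46.0 m is 2.7572 m upgradient of the peak.
√(4πDt) = 38.01 m, giving peak height M/(n_e·A·√(4πDt)) = 34.7/(0.29 × 4.14 × 38.01) = 0.7604 kg/m³.
(x−vt)²/(4Dt) = (-2.7572)²/(4 × 1.16 × 99.1) = 0.01653; exp(−0.01653) = 0.9836.
C = 0.7604 × 0.9836 = 0.748 kg/m³.

0.748 kg/m³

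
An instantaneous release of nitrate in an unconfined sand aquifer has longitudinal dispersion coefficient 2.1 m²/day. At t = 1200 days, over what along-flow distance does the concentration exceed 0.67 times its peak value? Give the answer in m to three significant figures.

The plume is Gaussian with σ = √(2Dt) = √(2 × 2.1 × 1200) = 70.99 m.
C/C_peak = exp(−Δx²/(2σ²)) = 0.67 ⇒ Δx = σ·√(−2 ln 0.67) = 70.99 × 0.8950 = 63.54 m.
Width = 2Δx = 127 m.

127 m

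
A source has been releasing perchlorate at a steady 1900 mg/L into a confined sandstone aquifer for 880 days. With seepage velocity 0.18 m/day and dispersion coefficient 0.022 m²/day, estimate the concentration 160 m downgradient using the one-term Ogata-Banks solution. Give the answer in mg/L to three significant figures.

For a continuous step input, C/C₀ ≈ ½·erfc((x−vt)/(2√(Dt))).
vt = 0.18 × 880 = 158.4 m and 2√(Dt) = 2√(0.022 × 880) = 8.800 m.
Argument (x−vt)/(2√(Dt)) = (160 − 158.4)/8.800 = 0.1818; ½·erfc(0.1818) = 0.3985.
C = 1900 × 0.3985 = 757 mg/L.

757 mg/L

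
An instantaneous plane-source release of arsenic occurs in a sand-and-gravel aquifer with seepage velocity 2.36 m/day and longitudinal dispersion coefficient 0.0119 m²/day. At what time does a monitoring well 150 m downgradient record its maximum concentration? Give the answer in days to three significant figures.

63.6 days

For the 1D instantaneous-source solution, setting ∂C/∂t = 0 at fixed x gives v²t² + 2Dt − x² = 0, so t = (√(D² + v²x²) − D)/v².
√(D² + v²x²) = √(0.0119² + 2.36² × 150²) = 354.0; v² = 5.5696.
t = (354.0 − 0.0119)/5.5696 = 63.6 days (vs. the pure-advection estimate x/v = 63.6 d).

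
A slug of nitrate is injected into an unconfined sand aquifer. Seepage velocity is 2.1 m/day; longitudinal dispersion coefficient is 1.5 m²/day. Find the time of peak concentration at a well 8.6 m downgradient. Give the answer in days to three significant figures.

For the 1D instantaneous-source solution, setting ∂C/∂t = 0 at fixed x gives v²t² + 2Dt − x² = 0, so t = (√(D² + v²x²) − D)/v².
√(D² + v²x²) = √(1.5² + 2.1² × 8.6²) = 18.12; v² = 4.41.
t = (18.12 − 1.5)/4.41 = 3.77 days (vs. the pure-advection estimate x/v = 4.10 d).

3.77 days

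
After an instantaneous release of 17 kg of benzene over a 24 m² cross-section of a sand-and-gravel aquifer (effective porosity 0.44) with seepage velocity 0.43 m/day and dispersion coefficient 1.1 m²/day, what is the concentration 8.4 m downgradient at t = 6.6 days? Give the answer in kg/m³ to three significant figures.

For an instantaneous plane source, C(x,t) = M/(n_e·A·√(4πDt)) · exp(−(x−vt)²/(4Dt)), with n_e·A the pore (flow) area.
Plume center vt = 0.43 × 6.6 = 2.838 m, so the well at 8.4 m is 5.562 m downgradient of the peak.
√(4πDt) = 9.552 m, giving peak height M/(n_e·A·√(4πDt)) = 17/(0.44 × 24 × 9.552) = 0.1685 kg/m³.
(x−vt)²/(4Dt) = (5.562)²/(4 × 1.1 × 6.6) = 1.065; exp(−1.065) = 0.3447.
C = 0.1685 × 0.3447 = 0.0581 kg/m³.

0.0581 kg/m³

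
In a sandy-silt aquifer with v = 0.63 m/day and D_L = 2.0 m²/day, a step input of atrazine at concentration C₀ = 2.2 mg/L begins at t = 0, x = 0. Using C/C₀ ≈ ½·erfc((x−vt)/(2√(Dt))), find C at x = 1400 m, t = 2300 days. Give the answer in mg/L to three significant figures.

For a continuous step input, C/C₀ ≈ ½·erfc((x−vt)/(2√(Dt))).
vt = 0.63 × 2300 = 1449 m and 2√(Dt) = 2√(2.0 × 2300) = 135.6 m.
Argument (x−vt)/(2√(Dt)) = (1400 − 1449)/135.6 = -0.3614; ½·erfc(-0.3614) = 0.6954.
C = 2.2 × 0.6954 = 1.53 mg/L.

1.53 mg/L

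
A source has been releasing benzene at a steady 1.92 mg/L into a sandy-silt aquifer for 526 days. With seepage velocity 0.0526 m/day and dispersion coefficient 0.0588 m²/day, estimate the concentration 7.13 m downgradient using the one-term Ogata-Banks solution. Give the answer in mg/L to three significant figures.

For a continuous step input, C/C₀ ≈ ½·erfc((x−vt)/(2√(Dt))).
vt = 0.0526 × 526 = 27.6676 m and 2√(Dt) = 2√(0.0588 × 526) = 11.12 m.
Argument (x−vt)/(2√(Dt)) = (7.13 − 27.6676)/11.12 = -1.847; ½·erfc(-1.847) = 0.9955.
C = 1.92 × 0.9955 = 1.91 mg/L.

1.91 mg/L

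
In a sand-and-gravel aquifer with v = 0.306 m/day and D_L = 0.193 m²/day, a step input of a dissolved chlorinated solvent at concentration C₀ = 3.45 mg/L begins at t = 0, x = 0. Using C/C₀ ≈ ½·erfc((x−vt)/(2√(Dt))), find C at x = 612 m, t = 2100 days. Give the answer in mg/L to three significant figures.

2.96 mg/L

For a continuous step input, C/C₀ ≈ ½·erfc((x−vt)/(2√(Dt))).
vt = 0.306 × 2100 = 642.6 m and 2√(Dt) = 2√(0.193 × 2100) = 40.26 m.
Argument (x−vt)/(2√(Dt)) = (612 − 642.6)/40.26 = -0.7601; ½·erfc(-0.7601) = 0.8588.
C = 3.45 × 0.8588 = 2.96 mg/L.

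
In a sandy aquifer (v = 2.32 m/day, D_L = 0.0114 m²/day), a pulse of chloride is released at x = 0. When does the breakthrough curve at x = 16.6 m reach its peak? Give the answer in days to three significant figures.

For the 1D instantaneous-source solution, setting ∂C/∂t = 0 at fixed x gives v²t² + 2Dt − x² = 0, so t = (√(D² + v²x²) − D)/v².
√(D² + v²x²) = √(0.0114² + 2.32² × 16.6²) = 38.51; v² = 5.3824.
t = (38.51 − 0.0114)/5.3824 = 7.15 days (vs. the pure-advection estimate x/v = 7.16 d).

7.15 days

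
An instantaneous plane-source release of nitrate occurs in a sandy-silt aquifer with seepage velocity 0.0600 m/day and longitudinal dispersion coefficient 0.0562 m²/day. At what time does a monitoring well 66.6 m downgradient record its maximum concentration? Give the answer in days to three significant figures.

For the 1D instantaneous-source solution, setting ∂C/∂t = 0 at fixed x gives v²t² + 2Dt − x² = 0, so t = (√(D² + v²x²) − D)/v².
√(D² + v²x²) = √(0.0562² + 0.0600² × 66.6²) = 3.996; v² = 0.0036.
t = (3.996 − 0.0562)/0.0036 = 1090 days (vs. the pure-advection estimate x/v = 1110 d).

1090 days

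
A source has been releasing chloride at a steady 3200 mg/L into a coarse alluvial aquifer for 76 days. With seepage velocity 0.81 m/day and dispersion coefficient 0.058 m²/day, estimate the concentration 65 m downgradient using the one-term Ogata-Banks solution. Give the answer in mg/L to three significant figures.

For a continuous step input, C/C₀ ≈ ½·erfc((x−vt)/(2√(Dt))).
vt = 0.81 × 76 = 61.56 m and 2√(Dt) = 2√(0.058 × 76) = 4.199 m.
Argument (x−vt)/(2√(Dt)) = (65 − 61.56)/4.199 = 0.8192; ½·erfc(0.8192) = 0.1233.
C = 3200 × 0.1233 = 395 mg/L.

395 mg/L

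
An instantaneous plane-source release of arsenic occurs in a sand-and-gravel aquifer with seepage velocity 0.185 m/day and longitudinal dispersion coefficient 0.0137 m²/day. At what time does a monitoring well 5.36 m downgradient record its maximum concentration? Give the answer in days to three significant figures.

For the 1D instantaneous-source solution, setting ∂C/∂t = 0 at fixed x gives v²t² + 2Dt − x² = 0, so t = (√(D² + v²x²) − D)/v².
√(D² + v²x²) = √(0.0137² + 0.185² × 5.36²) = 0.9917; v² = 0.034225.
t = (0.9917 − 0.0137)/0.034225 = 28.6 days (vs. the pure-advection estimate x/v = 29.0 d).

28.6 days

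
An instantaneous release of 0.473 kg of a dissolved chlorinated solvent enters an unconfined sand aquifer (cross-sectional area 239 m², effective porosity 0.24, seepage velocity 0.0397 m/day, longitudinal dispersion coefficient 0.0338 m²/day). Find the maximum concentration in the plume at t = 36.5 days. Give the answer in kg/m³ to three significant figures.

The peak of an instantaneous 1D plume sits at x = vt; there the Gaussian factor is 1 and C_max = M/(n_e·A·√(4πDt)), where n_e·A is the pore area the mass is dissolved in.
√(4πDt) = √(4π × 0.0338 × 36.5) = 3.937 m, so C_max = 0.473/(0.24 × 239 × 3.937) = 0.00209 kg/m³.

0.00209 kg/m³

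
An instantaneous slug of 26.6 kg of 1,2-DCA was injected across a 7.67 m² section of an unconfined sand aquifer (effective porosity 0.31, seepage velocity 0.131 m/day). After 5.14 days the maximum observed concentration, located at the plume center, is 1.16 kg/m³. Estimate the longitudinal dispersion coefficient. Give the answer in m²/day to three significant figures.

1.44 m²/day

At the plume center C_max = M/(n_e·A·√(4πDt)), so D = M²/(4πt·(n_e·A·C_max)²).
n_e·A·C_max = 0.31 × 7.67 × 1.16 = 2.758 kg/m.
D = 26.6²/(4π × 5.14 × 2.758²) = 1.44 m²/day.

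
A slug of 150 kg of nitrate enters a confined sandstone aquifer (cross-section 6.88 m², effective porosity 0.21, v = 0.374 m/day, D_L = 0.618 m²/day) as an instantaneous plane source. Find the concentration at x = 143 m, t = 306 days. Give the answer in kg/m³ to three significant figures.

0.725 kg/m³

For an instantaneous plane source, C(x,t) = M/(n_e·A·√(4πDt)) · exp(−(x−vt)²/(4Dt)), with n_e·A the pore (flow) area.
Plume center vt = 0.374 × 306 = 114.444 m, so the well at 143 m is 28.556 m downgradient of the peak.
√(4πDt) = 48.75 m, giving peak height M/(n_e·A·√(4πDt)) = 150/(0.21 × 6.88 × 48.75) = 2.130 kg/m³.
(x−vt)²/(4Dt) = (28.556)²/(4 × 0.618 × 306) = 1.078; exp(−1.078) = 0.3403.
C = 2.130 × 0.3403 = 0.725 kg/m³.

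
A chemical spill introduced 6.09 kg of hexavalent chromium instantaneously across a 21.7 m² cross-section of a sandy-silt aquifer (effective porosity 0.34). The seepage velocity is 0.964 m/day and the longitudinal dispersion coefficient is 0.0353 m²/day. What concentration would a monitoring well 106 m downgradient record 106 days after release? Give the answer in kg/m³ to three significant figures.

0.0455 kg/m³

For an instantaneous plane source, C(x,t) = M/(n_e·A·√(4πDt)) · exp(−(x−vt)²/(4Dt)), with n_e·A the pore (flow) area.
Plume center vt = 0.964 × 106 = 102.184 m, so the well at 106 m is 3.816 m downgradient of the peak.
√(4πDt) = 6.857 m, giving peak height M/(n_e·A·√(4πDt)) = 6.09/(0.34 × 21.7 × 6.857) = 0.1204 kg/m³.
(x−vt)²/(4Dt) = (3.816)²/(4 × 0.0353 × 106) = 0.9729; exp(−0.9729) = 0.3780.
C = 0.1204 × 0.3780 = 0.0455 kg/m³.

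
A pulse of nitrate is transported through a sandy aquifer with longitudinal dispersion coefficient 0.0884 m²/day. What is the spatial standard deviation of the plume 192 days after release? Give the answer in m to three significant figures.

Dispersive spreading gives a Gaussian with σ² = 2Dt; advection only shifts the center.
σ = √(2 × 0.0884 × 192) = 5.83 m.

5.83 m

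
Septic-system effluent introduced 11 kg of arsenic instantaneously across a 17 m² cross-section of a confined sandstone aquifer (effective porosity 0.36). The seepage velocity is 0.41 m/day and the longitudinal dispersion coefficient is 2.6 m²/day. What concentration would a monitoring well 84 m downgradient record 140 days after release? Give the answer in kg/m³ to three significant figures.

For an instantaneous plane source, C(x,t) = M/(n_e·A·√(4πDt)) · exp(−(x−vt)²/(4Dt)), with n_e·A the pore (flow) area.
Plume center vt = 0.41 × 140 = 57.4 m, so the well at 84 m is 26.6 m downgradient of the peak.
√(4πDt) = 67.63 m, giving peak height M/(n_e·A·√(4πDt)) = 11/(0.36 × 17 × 67.63) = 0.02658 kg/m³.
(x−vt)²/(4Dt) = (26.6)²/(4 × 2.6 × 140) = 0.4860; exp(−0.4860) = 0.6151.
C = 0.02658 × 0.6151 = 0.0163 kg/m³.

0.0163 kg/m³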